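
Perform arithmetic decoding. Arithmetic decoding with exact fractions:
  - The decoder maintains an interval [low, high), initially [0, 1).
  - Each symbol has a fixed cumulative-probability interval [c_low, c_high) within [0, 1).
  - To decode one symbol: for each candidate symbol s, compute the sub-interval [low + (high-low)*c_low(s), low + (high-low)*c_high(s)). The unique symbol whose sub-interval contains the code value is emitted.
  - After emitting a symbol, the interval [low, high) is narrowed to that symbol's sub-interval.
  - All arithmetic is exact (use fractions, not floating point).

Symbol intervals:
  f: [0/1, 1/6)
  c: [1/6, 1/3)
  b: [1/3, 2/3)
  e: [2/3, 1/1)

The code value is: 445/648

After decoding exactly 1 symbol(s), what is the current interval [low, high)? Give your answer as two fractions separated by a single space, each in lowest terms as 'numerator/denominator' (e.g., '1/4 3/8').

Step 1: interval [0/1, 1/1), width = 1/1 - 0/1 = 1/1
  'f': [0/1 + 1/1*0/1, 0/1 + 1/1*1/6) = [0/1, 1/6)
  'c': [0/1 + 1/1*1/6, 0/1 + 1/1*1/3) = [1/6, 1/3)
  'b': [0/1 + 1/1*1/3, 0/1 + 1/1*2/3) = [1/3, 2/3)
  'e': [0/1 + 1/1*2/3, 0/1 + 1/1*1/1) = [2/3, 1/1) <- contains code 445/648
  emit 'e', narrow to [2/3, 1/1)

Answer: 2/3 1/1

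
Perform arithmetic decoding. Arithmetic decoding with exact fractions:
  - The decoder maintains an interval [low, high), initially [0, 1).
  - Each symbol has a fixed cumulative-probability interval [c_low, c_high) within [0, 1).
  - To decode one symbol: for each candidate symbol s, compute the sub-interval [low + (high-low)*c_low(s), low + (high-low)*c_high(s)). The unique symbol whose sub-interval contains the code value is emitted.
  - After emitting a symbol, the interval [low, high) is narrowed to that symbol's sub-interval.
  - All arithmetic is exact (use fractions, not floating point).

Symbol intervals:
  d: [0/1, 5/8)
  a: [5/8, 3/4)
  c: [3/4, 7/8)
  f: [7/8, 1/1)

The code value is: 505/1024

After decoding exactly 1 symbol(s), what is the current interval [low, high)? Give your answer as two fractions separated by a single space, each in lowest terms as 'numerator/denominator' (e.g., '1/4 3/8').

Answer: 0/1 5/8

Derivation:
Step 1: interval [0/1, 1/1), width = 1/1 - 0/1 = 1/1
  'd': [0/1 + 1/1*0/1, 0/1 + 1/1*5/8) = [0/1, 5/8) <- contains code 505/1024
  'a': [0/1 + 1/1*5/8, 0/1 + 1/1*3/4) = [5/8, 3/4)
  'c': [0/1 + 1/1*3/4, 0/1 + 1/1*7/8) = [3/4, 7/8)
  'f': [0/1 + 1/1*7/8, 0/1 + 1/1*1/1) = [7/8, 1/1)
  emit 'd', narrow to [0/1, 5/8)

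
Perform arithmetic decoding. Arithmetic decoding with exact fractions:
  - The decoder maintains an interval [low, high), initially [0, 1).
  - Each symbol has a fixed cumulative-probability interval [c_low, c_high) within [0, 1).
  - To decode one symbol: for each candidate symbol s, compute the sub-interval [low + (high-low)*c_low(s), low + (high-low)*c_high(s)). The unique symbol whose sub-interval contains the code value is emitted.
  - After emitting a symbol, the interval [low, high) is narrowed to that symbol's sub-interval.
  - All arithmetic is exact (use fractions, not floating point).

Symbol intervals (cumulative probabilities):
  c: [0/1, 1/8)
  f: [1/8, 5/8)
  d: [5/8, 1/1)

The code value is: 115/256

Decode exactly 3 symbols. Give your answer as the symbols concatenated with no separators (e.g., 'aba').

Answer: fdc

Derivation:
Step 1: interval [0/1, 1/1), width = 1/1 - 0/1 = 1/1
  'c': [0/1 + 1/1*0/1, 0/1 + 1/1*1/8) = [0/1, 1/8)
  'f': [0/1 + 1/1*1/8, 0/1 + 1/1*5/8) = [1/8, 5/8) <- contains code 115/256
  'd': [0/1 + 1/1*5/8, 0/1 + 1/1*1/1) = [5/8, 1/1)
  emit 'f', narrow to [1/8, 5/8)
Step 2: interval [1/8, 5/8), width = 5/8 - 1/8 = 1/2
  'c': [1/8 + 1/2*0/1, 1/8 + 1/2*1/8) = [1/8, 3/16)
  'f': [1/8 + 1/2*1/8, 1/8 + 1/2*5/8) = [3/16, 7/16)
  'd': [1/8 + 1/2*5/8, 1/8 + 1/2*1/1) = [7/16, 5/8) <- contains code 115/256
  emit 'd', narrow to [7/16, 5/8)
Step 3: interval [7/16, 5/8), width = 5/8 - 7/16 = 3/16
  'c': [7/16 + 3/16*0/1, 7/16 + 3/16*1/8) = [7/16, 59/128) <- contains code 115/256
  'f': [7/16 + 3/16*1/8, 7/16 + 3/16*5/8) = [59/128, 71/128)
  'd': [7/16 + 3/16*5/8, 7/16 + 3/16*1/1) = [71/128, 5/8)
  emit 'c', narrow to [7/16, 59/128)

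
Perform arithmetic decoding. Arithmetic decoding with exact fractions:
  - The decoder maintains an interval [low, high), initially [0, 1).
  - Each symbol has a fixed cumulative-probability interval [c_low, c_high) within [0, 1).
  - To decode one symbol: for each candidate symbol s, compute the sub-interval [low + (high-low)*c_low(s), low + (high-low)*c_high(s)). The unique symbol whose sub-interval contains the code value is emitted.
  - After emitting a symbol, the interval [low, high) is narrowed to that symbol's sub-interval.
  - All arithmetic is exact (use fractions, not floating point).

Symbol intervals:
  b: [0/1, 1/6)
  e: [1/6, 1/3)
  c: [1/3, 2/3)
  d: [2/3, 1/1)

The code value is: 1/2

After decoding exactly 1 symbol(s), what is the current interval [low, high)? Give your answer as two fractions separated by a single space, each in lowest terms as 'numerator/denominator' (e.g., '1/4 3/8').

Step 1: interval [0/1, 1/1), width = 1/1 - 0/1 = 1/1
  'b': [0/1 + 1/1*0/1, 0/1 + 1/1*1/6) = [0/1, 1/6)
  'e': [0/1 + 1/1*1/6, 0/1 + 1/1*1/3) = [1/6, 1/3)
  'c': [0/1 + 1/1*1/3, 0/1 + 1/1*2/3) = [1/3, 2/3) <- contains code 1/2
  'd': [0/1 + 1/1*2/3, 0/1 + 1/1*1/1) = [2/3, 1/1)
  emit 'c', narrow to [1/3, 2/3)

Answer: 1/3 2/3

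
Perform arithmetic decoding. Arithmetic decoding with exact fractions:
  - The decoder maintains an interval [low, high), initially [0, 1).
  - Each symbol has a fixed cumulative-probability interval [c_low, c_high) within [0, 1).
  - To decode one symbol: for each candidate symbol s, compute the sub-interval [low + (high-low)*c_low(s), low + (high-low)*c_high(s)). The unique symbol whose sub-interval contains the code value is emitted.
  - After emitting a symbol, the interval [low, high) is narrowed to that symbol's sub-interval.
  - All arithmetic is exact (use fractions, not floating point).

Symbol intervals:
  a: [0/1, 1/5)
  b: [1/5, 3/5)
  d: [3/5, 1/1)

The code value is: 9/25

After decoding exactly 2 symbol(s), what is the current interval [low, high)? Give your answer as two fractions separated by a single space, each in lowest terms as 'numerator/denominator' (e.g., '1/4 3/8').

Step 1: interval [0/1, 1/1), width = 1/1 - 0/1 = 1/1
  'a': [0/1 + 1/1*0/1, 0/1 + 1/1*1/5) = [0/1, 1/5)
  'b': [0/1 + 1/1*1/5, 0/1 + 1/1*3/5) = [1/5, 3/5) <- contains code 9/25
  'd': [0/1 + 1/1*3/5, 0/1 + 1/1*1/1) = [3/5, 1/1)
  emit 'b', narrow to [1/5, 3/5)
Step 2: interval [1/5, 3/5), width = 3/5 - 1/5 = 2/5
  'a': [1/5 + 2/5*0/1, 1/5 + 2/5*1/5) = [1/5, 7/25)
  'b': [1/5 + 2/5*1/5, 1/5 + 2/5*3/5) = [7/25, 11/25) <- contains code 9/25
  'd': [1/5 + 2/5*3/5, 1/5 + 2/5*1/1) = [11/25, 3/5)
  emit 'b', narrow to [7/25, 11/25)

Answer: 7/25 11/25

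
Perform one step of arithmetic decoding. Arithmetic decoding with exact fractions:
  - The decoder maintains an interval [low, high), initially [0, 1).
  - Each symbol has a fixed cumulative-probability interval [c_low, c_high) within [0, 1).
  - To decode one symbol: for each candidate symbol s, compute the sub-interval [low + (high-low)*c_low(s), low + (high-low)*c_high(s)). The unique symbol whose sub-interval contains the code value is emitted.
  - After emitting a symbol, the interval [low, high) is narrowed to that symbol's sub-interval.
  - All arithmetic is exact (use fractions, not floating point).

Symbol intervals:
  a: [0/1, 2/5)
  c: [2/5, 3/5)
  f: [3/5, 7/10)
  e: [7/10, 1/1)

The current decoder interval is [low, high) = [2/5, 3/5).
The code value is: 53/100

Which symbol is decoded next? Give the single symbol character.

Interval width = high − low = 3/5 − 2/5 = 1/5
Scaled code = (code − low) / width = (53/100 − 2/5) / 1/5 = 13/20
  a: [0/1, 2/5) 
  c: [2/5, 3/5) 
  f: [3/5, 7/10) ← scaled code falls here ✓
  e: [7/10, 1/1) 

Answer: f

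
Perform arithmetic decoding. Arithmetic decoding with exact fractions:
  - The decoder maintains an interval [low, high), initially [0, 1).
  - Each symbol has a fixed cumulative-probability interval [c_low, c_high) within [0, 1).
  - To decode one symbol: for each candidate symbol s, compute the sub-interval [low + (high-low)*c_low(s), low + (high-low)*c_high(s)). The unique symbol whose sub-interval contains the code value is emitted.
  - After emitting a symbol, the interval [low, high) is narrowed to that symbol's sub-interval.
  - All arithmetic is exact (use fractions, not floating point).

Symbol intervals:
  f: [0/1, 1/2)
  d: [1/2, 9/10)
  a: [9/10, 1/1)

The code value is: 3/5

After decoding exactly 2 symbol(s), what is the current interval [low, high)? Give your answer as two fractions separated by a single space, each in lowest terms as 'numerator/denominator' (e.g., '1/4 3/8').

Step 1: interval [0/1, 1/1), width = 1/1 - 0/1 = 1/1
  'f': [0/1 + 1/1*0/1, 0/1 + 1/1*1/2) = [0/1, 1/2)
  'd': [0/1 + 1/1*1/2, 0/1 + 1/1*9/10) = [1/2, 9/10) <- contains code 3/5
  'a': [0/1 + 1/1*9/10, 0/1 + 1/1*1/1) = [9/10, 1/1)
  emit 'd', narrow to [1/2, 9/10)
Step 2: interval [1/2, 9/10), width = 9/10 - 1/2 = 2/5
  'f': [1/2 + 2/5*0/1, 1/2 + 2/5*1/2) = [1/2, 7/10) <- contains code 3/5
  'd': [1/2 + 2/5*1/2, 1/2 + 2/5*9/10) = [7/10, 43/50)
  'a': [1/2 + 2/5*9/10, 1/2 + 2/5*1/1) = [43/50, 9/10)
  emit 'f', narrow to [1/2, 7/10)

Answer: 1/2 7/10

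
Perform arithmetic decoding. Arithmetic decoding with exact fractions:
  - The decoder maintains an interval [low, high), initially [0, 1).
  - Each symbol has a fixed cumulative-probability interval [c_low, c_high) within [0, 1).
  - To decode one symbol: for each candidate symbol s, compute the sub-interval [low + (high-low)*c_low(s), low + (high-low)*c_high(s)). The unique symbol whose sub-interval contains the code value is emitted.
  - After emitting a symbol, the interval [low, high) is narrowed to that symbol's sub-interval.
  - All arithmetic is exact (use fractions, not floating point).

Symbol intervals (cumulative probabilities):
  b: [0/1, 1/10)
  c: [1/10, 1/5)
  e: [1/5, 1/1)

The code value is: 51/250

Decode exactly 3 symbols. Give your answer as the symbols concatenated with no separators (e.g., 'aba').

Step 1: interval [0/1, 1/1), width = 1/1 - 0/1 = 1/1
  'b': [0/1 + 1/1*0/1, 0/1 + 1/1*1/10) = [0/1, 1/10)
  'c': [0/1 + 1/1*1/10, 0/1 + 1/1*1/5) = [1/10, 1/5)
  'e': [0/1 + 1/1*1/5, 0/1 + 1/1*1/1) = [1/5, 1/1) <- contains code 51/250
  emit 'e', narrow to [1/5, 1/1)
Step 2: interval [1/5, 1/1), width = 1/1 - 1/5 = 4/5
  'b': [1/5 + 4/5*0/1, 1/5 + 4/5*1/10) = [1/5, 7/25) <- contains code 51/250
  'c': [1/5 + 4/5*1/10, 1/5 + 4/5*1/5) = [7/25, 9/25)
  'e': [1/5 + 4/5*1/5, 1/5 + 4/5*1/1) = [9/25, 1/1)
  emit 'b', narrow to [1/5, 7/25)
Step 3: interval [1/5, 7/25), width = 7/25 - 1/5 = 2/25
  'b': [1/5 + 2/25*0/1, 1/5 + 2/25*1/10) = [1/5, 26/125) <- contains code 51/250
  'c': [1/5 + 2/25*1/10, 1/5 + 2/25*1/5) = [26/125, 27/125)
  'e': [1/5 + 2/25*1/5, 1/5 + 2/25*1/1) = [27/125, 7/25)
  emit 'b', narrow to [1/5, 26/125)

Answer: ebb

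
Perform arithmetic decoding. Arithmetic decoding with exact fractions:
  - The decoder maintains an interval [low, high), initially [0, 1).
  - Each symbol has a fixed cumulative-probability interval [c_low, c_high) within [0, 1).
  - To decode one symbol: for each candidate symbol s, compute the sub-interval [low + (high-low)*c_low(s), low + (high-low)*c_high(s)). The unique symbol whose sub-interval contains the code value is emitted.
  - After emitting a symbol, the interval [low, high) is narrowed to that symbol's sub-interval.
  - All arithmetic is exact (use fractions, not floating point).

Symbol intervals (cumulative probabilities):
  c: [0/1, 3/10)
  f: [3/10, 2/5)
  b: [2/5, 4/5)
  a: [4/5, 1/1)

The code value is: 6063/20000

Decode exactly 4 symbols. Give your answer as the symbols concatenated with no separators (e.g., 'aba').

Step 1: interval [0/1, 1/1), width = 1/1 - 0/1 = 1/1
  'c': [0/1 + 1/1*0/1, 0/1 + 1/1*3/10) = [0/1, 3/10)
  'f': [0/1 + 1/1*3/10, 0/1 + 1/1*2/5) = [3/10, 2/5) <- contains code 6063/20000
  'b': [0/1 + 1/1*2/5, 0/1 + 1/1*4/5) = [2/5, 4/5)
  'a': [0/1 + 1/1*4/5, 0/1 + 1/1*1/1) = [4/5, 1/1)
  emit 'f', narrow to [3/10, 2/5)
Step 2: interval [3/10, 2/5), width = 2/5 - 3/10 = 1/10
  'c': [3/10 + 1/10*0/1, 3/10 + 1/10*3/10) = [3/10, 33/100) <- contains code 6063/20000
  'f': [3/10 + 1/10*3/10, 3/10 + 1/10*2/5) = [33/100, 17/50)
  'b': [3/10 + 1/10*2/5, 3/10 + 1/10*4/5) = [17/50, 19/50)
  'a': [3/10 + 1/10*4/5, 3/10 + 1/10*1/1) = [19/50, 2/5)
  emit 'c', narrow to [3/10, 33/100)
Step 3: interval [3/10, 33/100), width = 33/100 - 3/10 = 3/100
  'c': [3/10 + 3/100*0/1, 3/10 + 3/100*3/10) = [3/10, 309/1000) <- contains code 6063/20000
  'f': [3/10 + 3/100*3/10, 3/10 + 3/100*2/5) = [309/1000, 39/125)
  'b': [3/10 + 3/100*2/5, 3/10 + 3/100*4/5) = [39/125, 81/250)
  'a': [3/10 + 3/100*4/5, 3/10 + 3/100*1/1) = [81/250, 33/100)
  emit 'c', narrow to [3/10, 309/1000)
Step 4: interval [3/10, 309/1000), width = 309/1000 - 3/10 = 9/1000
  'c': [3/10 + 9/1000*0/1, 3/10 + 9/1000*3/10) = [3/10, 3027/10000)
  'f': [3/10 + 9/1000*3/10, 3/10 + 9/1000*2/5) = [3027/10000, 759/2500) <- contains code 6063/20000
  'b': [3/10 + 9/1000*2/5, 3/10 + 9/1000*4/5) = [759/2500, 192/625)
  'a': [3/10 + 9/1000*4/5, 3/10 + 9/1000*1/1) = [192/625, 309/1000)
  emit 'f', narrow to [3027/10000, 759/2500)

Answer: fccf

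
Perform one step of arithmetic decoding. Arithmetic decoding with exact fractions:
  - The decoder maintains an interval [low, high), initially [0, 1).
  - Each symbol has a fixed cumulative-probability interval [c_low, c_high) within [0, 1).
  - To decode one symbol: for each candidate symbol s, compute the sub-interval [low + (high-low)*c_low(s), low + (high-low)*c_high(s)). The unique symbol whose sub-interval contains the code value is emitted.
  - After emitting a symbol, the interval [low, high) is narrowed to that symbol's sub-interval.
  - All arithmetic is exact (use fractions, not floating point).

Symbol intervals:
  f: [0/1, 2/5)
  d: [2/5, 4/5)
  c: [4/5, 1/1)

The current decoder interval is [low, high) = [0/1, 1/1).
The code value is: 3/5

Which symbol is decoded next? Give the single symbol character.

Interval width = high − low = 1/1 − 0/1 = 1/1
Scaled code = (code − low) / width = (3/5 − 0/1) / 1/1 = 3/5
  f: [0/1, 2/5) 
  d: [2/5, 4/5) ← scaled code falls here ✓
  c: [4/5, 1/1) 

Answer: d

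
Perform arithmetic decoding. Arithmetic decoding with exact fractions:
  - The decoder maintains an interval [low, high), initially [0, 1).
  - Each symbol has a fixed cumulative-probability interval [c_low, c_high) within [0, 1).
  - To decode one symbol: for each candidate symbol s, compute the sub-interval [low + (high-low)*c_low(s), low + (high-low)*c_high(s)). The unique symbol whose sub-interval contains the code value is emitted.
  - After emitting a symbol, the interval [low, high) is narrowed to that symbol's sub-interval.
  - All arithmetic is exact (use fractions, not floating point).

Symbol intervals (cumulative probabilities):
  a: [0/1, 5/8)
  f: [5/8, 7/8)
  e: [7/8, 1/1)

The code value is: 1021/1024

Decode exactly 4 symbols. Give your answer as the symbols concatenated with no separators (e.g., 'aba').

Answer: eeff

Derivation:
Step 1: interval [0/1, 1/1), width = 1/1 - 0/1 = 1/1
  'a': [0/1 + 1/1*0/1, 0/1 + 1/1*5/8) = [0/1, 5/8)
  'f': [0/1 + 1/1*5/8, 0/1 + 1/1*7/8) = [5/8, 7/8)
  'e': [0/1 + 1/1*7/8, 0/1 + 1/1*1/1) = [7/8, 1/1) <- contains code 1021/1024
  emit 'e', narrow to [7/8, 1/1)
Step 2: interval [7/8, 1/1), width = 1/1 - 7/8 = 1/8
  'a': [7/8 + 1/8*0/1, 7/8 + 1/8*5/8) = [7/8, 61/64)
  'f': [7/8 + 1/8*5/8, 7/8 + 1/8*7/8) = [61/64, 63/64)
  'e': [7/8 + 1/8*7/8, 7/8 + 1/8*1/1) = [63/64, 1/1) <- contains code 1021/1024
  emit 'e', narrow to [63/64, 1/1)
Step 3: interval [63/64, 1/1), width = 1/1 - 63/64 = 1/64
  'a': [63/64 + 1/64*0/1, 63/64 + 1/64*5/8) = [63/64, 509/512)
  'f': [63/64 + 1/64*5/8, 63/64 + 1/64*7/8) = [509/512, 511/512) <- contains code 1021/1024
  'e': [63/64 + 1/64*7/8, 63/64 + 1/64*1/1) = [511/512, 1/1)
  emit 'f', narrow to [509/512, 511/512)
Step 4: interval [509/512, 511/512), width = 511/512 - 509/512 = 1/256
  'a': [509/512 + 1/256*0/1, 509/512 + 1/256*5/8) = [509/512, 2041/2048)
  'f': [509/512 + 1/256*5/8, 509/512 + 1/256*7/8) = [2041/2048, 2043/2048) <- contains code 1021/1024
  'e': [509/512 + 1/256*7/8, 509/512 + 1/256*1/1) = [2043/2048, 511/512)
  emit 'f', narrow to [2041/2048, 2043/2048)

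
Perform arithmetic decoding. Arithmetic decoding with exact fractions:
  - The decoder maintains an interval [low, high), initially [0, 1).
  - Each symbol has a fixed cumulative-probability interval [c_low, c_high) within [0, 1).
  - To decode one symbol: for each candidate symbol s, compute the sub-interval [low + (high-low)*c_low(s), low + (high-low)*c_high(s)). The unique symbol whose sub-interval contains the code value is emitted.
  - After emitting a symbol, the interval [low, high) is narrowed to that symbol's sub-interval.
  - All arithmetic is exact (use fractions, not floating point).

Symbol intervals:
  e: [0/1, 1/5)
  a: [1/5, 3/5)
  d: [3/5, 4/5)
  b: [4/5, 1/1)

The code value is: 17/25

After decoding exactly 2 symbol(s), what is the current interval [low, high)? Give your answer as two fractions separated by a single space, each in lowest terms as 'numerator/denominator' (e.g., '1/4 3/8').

Step 1: interval [0/1, 1/1), width = 1/1 - 0/1 = 1/1
  'e': [0/1 + 1/1*0/1, 0/1 + 1/1*1/5) = [0/1, 1/5)
  'a': [0/1 + 1/1*1/5, 0/1 + 1/1*3/5) = [1/5, 3/5)
  'd': [0/1 + 1/1*3/5, 0/1 + 1/1*4/5) = [3/5, 4/5) <- contains code 17/25
  'b': [0/1 + 1/1*4/5, 0/1 + 1/1*1/1) = [4/5, 1/1)
  emit 'd', narrow to [3/5, 4/5)
Step 2: interval [3/5, 4/5), width = 4/5 - 3/5 = 1/5
  'e': [3/5 + 1/5*0/1, 3/5 + 1/5*1/5) = [3/5, 16/25)
  'a': [3/5 + 1/5*1/5, 3/5 + 1/5*3/5) = [16/25, 18/25) <- contains code 17/25
  'd': [3/5 + 1/5*3/5, 3/5 + 1/5*4/5) = [18/25, 19/25)
  'b': [3/5 + 1/5*4/5, 3/5 + 1/5*1/1) = [19/25, 4/5)
  emit 'a', narrow to [16/25, 18/25)

Answer: 16/25 18/25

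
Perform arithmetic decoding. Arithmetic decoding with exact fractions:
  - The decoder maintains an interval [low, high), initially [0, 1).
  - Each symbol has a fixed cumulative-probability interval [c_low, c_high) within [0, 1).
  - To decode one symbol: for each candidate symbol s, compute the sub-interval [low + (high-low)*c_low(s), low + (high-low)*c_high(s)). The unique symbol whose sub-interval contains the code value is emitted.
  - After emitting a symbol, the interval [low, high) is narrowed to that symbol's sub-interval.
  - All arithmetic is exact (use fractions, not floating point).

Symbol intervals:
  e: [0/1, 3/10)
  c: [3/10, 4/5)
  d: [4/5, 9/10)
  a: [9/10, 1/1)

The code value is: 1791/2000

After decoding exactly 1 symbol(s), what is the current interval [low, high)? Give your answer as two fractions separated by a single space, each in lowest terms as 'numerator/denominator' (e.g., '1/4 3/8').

Step 1: interval [0/1, 1/1), width = 1/1 - 0/1 = 1/1
  'e': [0/1 + 1/1*0/1, 0/1 + 1/1*3/10) = [0/1, 3/10)
  'c': [0/1 + 1/1*3/10, 0/1 + 1/1*4/5) = [3/10, 4/5)
  'd': [0/1 + 1/1*4/5, 0/1 + 1/1*9/10) = [4/5, 9/10) <- contains code 1791/2000
  'a': [0/1 + 1/1*9/10, 0/1 + 1/1*1/1) = [9/10, 1/1)
  emit 'd', narrow to [4/5, 9/10)

Answer: 4/5 9/10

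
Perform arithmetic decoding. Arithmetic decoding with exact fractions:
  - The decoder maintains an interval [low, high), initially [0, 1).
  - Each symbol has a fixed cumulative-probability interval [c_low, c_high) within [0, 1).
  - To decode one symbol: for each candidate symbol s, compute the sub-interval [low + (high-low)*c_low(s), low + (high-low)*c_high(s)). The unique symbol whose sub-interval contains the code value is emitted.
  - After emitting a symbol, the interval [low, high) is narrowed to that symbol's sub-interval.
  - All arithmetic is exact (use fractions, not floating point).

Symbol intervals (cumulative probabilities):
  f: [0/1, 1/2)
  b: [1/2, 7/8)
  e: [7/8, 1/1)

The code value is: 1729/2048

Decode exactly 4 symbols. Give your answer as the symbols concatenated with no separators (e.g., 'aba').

Answer: befb

Derivation:
Step 1: interval [0/1, 1/1), width = 1/1 - 0/1 = 1/1
  'f': [0/1 + 1/1*0/1, 0/1 + 1/1*1/2) = [0/1, 1/2)
  'b': [0/1 + 1/1*1/2, 0/1 + 1/1*7/8) = [1/2, 7/8) <- contains code 1729/2048
  'e': [0/1 + 1/1*7/8, 0/1 + 1/1*1/1) = [7/8, 1/1)
  emit 'b', narrow to [1/2, 7/8)
Step 2: interval [1/2, 7/8), width = 7/8 - 1/2 = 3/8
  'f': [1/2 + 3/8*0/1, 1/2 + 3/8*1/2) = [1/2, 11/16)
  'b': [1/2 + 3/8*1/2, 1/2 + 3/8*7/8) = [11/16, 53/64)
  'e': [1/2 + 3/8*7/8, 1/2 + 3/8*1/1) = [53/64, 7/8) <- contains code 1729/2048
  emit 'e', narrow to [53/64, 7/8)
Step 3: interval [53/64, 7/8), width = 7/8 - 53/64 = 3/64
  'f': [53/64 + 3/64*0/1, 53/64 + 3/64*1/2) = [53/64, 109/128) <- contains code 1729/2048
  'b': [53/64 + 3/64*1/2, 53/64 + 3/64*7/8) = [109/128, 445/512)
  'e': [53/64 + 3/64*7/8, 53/64 + 3/64*1/1) = [445/512, 7/8)
  emit 'f', narrow to [53/64, 109/128)
Step 4: interval [53/64, 109/128), width = 109/128 - 53/64 = 3/128
  'f': [53/64 + 3/128*0/1, 53/64 + 3/128*1/2) = [53/64, 215/256)
  'b': [53/64 + 3/128*1/2, 53/64 + 3/128*7/8) = [215/256, 869/1024) <- contains code 1729/2048
  'e': [53/64 + 3/128*7/8, 53/64 + 3/128*1/1) = [869/1024, 109/128)
  emit 'b', narrow to [215/256, 869/1024)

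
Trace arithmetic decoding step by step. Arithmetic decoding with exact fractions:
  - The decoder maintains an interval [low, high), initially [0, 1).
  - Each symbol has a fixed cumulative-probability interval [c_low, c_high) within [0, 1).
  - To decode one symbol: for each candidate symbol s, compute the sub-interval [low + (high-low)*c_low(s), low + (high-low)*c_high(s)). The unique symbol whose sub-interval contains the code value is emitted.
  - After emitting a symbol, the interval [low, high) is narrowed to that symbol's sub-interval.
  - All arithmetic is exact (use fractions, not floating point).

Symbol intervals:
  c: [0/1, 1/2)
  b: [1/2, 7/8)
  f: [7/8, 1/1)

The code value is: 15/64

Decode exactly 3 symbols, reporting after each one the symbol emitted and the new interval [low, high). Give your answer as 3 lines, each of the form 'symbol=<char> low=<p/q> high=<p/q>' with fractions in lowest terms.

Step 1: interval [0/1, 1/1), width = 1/1 - 0/1 = 1/1
  'c': [0/1 + 1/1*0/1, 0/1 + 1/1*1/2) = [0/1, 1/2) <- contains code 15/64
  'b': [0/1 + 1/1*1/2, 0/1 + 1/1*7/8) = [1/2, 7/8)
  'f': [0/1 + 1/1*7/8, 0/1 + 1/1*1/1) = [7/8, 1/1)
  emit 'c', narrow to [0/1, 1/2)
Step 2: interval [0/1, 1/2), width = 1/2 - 0/1 = 1/2
  'c': [0/1 + 1/2*0/1, 0/1 + 1/2*1/2) = [0/1, 1/4) <- contains code 15/64
  'b': [0/1 + 1/2*1/2, 0/1 + 1/2*7/8) = [1/4, 7/16)
  'f': [0/1 + 1/2*7/8, 0/1 + 1/2*1/1) = [7/16, 1/2)
  emit 'c', narrow to [0/1, 1/4)
Step 3: interval [0/1, 1/4), width = 1/4 - 0/1 = 1/4
  'c': [0/1 + 1/4*0/1, 0/1 + 1/4*1/2) = [0/1, 1/8)
  'b': [0/1 + 1/4*1/2, 0/1 + 1/4*7/8) = [1/8, 7/32)
  'f': [0/1 + 1/4*7/8, 0/1 + 1/4*1/1) = [7/32, 1/4) <- contains code 15/64
  emit 'f', narrow to [7/32, 1/4)

Answer: symbol=c low=0/1 high=1/2
symbol=c low=0/1 high=1/4
symbol=f low=7/32 high=1/4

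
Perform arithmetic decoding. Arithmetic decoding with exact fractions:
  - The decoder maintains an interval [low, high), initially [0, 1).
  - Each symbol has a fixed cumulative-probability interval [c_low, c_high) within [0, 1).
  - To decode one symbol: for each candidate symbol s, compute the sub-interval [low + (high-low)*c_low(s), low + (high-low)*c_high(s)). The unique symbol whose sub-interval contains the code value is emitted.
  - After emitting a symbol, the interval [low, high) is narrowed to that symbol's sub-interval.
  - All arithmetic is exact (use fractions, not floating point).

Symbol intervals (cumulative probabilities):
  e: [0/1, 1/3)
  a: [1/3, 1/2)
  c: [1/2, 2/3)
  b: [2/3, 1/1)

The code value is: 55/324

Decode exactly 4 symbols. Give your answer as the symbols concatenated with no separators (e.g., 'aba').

Answer: ecee

Derivation:
Step 1: interval [0/1, 1/1), width = 1/1 - 0/1 = 1/1
  'e': [0/1 + 1/1*0/1, 0/1 + 1/1*1/3) = [0/1, 1/3) <- contains code 55/324
  'a': [0/1 + 1/1*1/3, 0/1 + 1/1*1/2) = [1/3, 1/2)
  'c': [0/1 + 1/1*1/2, 0/1 + 1/1*2/3) = [1/2, 2/3)
  'b': [0/1 + 1/1*2/3, 0/1 + 1/1*1/1) = [2/3, 1/1)
  emit 'e', narrow to [0/1, 1/3)
Step 2: interval [0/1, 1/3), width = 1/3 - 0/1 = 1/3
  'e': [0/1 + 1/3*0/1, 0/1 + 1/3*1/3) = [0/1, 1/9)
  'a': [0/1 + 1/3*1/3, 0/1 + 1/3*1/2) = [1/9, 1/6)
  'c': [0/1 + 1/3*1/2, 0/1 + 1/3*2/3) = [1/6, 2/9) <- contains code 55/324
  'b': [0/1 + 1/3*2/3, 0/1 + 1/3*1/1) = [2/9, 1/3)
  emit 'c', narrow to [1/6, 2/9)
Step 3: interval [1/6, 2/9), width = 2/9 - 1/6 = 1/18
  'e': [1/6 + 1/18*0/1, 1/6 + 1/18*1/3) = [1/6, 5/27) <- contains code 55/324
  'a': [1/6 + 1/18*1/3, 1/6 + 1/18*1/2) = [5/27, 7/36)
  'c': [1/6 + 1/18*1/2, 1/6 + 1/18*2/3) = [7/36, 11/54)
  'b': [1/6 + 1/18*2/3, 1/6 + 1/18*1/1) = [11/54, 2/9)
  emit 'e', narrow to [1/6, 5/27)
Step 4: interval [1/6, 5/27), width = 5/27 - 1/6 = 1/54
  'e': [1/6 + 1/54*0/1, 1/6 + 1/54*1/3) = [1/6, 14/81) <- contains code 55/324
  'a': [1/6 + 1/54*1/3, 1/6 + 1/54*1/2) = [14/81, 19/108)
  'c': [1/6 + 1/54*1/2, 1/6 + 1/54*2/3) = [19/108, 29/162)
  'b': [1/6 + 1/54*2/3, 1/6 + 1/54*1/1) = [29/162, 5/27)
  emit 'e', narrow to [1/6, 14/81)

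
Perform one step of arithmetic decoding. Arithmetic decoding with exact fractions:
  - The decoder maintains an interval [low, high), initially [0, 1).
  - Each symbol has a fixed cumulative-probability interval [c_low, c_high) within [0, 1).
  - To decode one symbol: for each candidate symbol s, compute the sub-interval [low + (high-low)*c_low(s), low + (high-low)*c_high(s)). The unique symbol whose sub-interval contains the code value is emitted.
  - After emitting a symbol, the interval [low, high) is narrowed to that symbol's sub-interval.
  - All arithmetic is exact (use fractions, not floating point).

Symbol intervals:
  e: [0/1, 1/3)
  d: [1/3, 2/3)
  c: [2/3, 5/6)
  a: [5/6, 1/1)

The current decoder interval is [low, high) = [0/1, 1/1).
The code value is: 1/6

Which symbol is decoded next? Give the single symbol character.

Interval width = high − low = 1/1 − 0/1 = 1/1
Scaled code = (code − low) / width = (1/6 − 0/1) / 1/1 = 1/6
  e: [0/1, 1/3) ← scaled code falls here ✓
  d: [1/3, 2/3) 
  c: [2/3, 5/6) 
  a: [5/6, 1/1) 

Answer: e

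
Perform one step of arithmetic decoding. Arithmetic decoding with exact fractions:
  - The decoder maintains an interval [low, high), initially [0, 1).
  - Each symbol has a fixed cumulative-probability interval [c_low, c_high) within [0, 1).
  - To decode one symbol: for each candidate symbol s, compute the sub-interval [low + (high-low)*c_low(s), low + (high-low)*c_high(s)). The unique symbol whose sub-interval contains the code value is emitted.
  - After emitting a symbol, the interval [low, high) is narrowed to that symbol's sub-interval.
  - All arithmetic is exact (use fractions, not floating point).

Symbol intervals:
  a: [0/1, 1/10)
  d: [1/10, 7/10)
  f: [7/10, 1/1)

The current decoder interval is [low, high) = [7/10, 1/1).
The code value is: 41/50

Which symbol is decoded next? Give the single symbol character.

Answer: d

Derivation:
Interval width = high − low = 1/1 − 7/10 = 3/10
Scaled code = (code − low) / width = (41/50 − 7/10) / 3/10 = 2/5
  a: [0/1, 1/10) 
  d: [1/10, 7/10) ← scaled code falls here ✓
  f: [7/10, 1/1) 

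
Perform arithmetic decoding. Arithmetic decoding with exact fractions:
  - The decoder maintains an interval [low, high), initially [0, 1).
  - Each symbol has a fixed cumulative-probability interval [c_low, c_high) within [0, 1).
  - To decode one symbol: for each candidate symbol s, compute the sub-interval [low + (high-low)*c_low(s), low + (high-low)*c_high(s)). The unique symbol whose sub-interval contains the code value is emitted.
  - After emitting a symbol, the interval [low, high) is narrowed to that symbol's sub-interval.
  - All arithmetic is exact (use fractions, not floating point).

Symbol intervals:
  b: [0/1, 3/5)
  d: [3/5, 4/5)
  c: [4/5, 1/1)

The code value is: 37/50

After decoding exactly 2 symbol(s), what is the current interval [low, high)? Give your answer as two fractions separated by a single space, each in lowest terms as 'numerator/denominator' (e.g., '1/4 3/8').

Answer: 18/25 19/25

Derivation:
Step 1: interval [0/1, 1/1), width = 1/1 - 0/1 = 1/1
  'b': [0/1 + 1/1*0/1, 0/1 + 1/1*3/5) = [0/1, 3/5)
  'd': [0/1 + 1/1*3/5, 0/1 + 1/1*4/5) = [3/5, 4/5) <- contains code 37/50
  'c': [0/1 + 1/1*4/5, 0/1 + 1/1*1/1) = [4/5, 1/1)
  emit 'd', narrow to [3/5, 4/5)
Step 2: interval [3/5, 4/5), width = 4/5 - 3/5 = 1/5
  'b': [3/5 + 1/5*0/1, 3/5 + 1/5*3/5) = [3/5, 18/25)
  'd': [3/5 + 1/5*3/5, 3/5 + 1/5*4/5) = [18/25, 19/25) <- contains code 37/50
  'c': [3/5 + 1/5*4/5, 3/5 + 1/5*1/1) = [19/25, 4/5)
  emit 'd', narrow to [18/25, 19/25)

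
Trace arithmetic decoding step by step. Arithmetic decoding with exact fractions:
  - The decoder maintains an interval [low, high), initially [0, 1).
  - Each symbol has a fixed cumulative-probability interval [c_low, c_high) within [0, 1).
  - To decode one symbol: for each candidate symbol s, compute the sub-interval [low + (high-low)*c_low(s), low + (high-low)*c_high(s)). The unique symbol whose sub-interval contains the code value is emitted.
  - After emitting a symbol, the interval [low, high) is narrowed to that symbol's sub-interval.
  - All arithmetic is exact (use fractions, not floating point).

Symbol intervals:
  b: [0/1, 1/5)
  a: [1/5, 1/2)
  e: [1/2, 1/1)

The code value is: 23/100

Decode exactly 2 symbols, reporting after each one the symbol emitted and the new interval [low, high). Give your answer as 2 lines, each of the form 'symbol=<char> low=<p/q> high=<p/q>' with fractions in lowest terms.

Answer: symbol=a low=1/5 high=1/2
symbol=b low=1/5 high=13/50

Derivation:
Step 1: interval [0/1, 1/1), width = 1/1 - 0/1 = 1/1
  'b': [0/1 + 1/1*0/1, 0/1 + 1/1*1/5) = [0/1, 1/5)
  'a': [0/1 + 1/1*1/5, 0/1 + 1/1*1/2) = [1/5, 1/2) <- contains code 23/100
  'e': [0/1 + 1/1*1/2, 0/1 + 1/1*1/1) = [1/2, 1/1)
  emit 'a', narrow to [1/5, 1/2)
Step 2: interval [1/5, 1/2), width = 1/2 - 1/5 = 3/10
  'b': [1/5 + 3/10*0/1, 1/5 + 3/10*1/5) = [1/5, 13/50) <- contains code 23/100
  'a': [1/5 + 3/10*1/5, 1/5 + 3/10*1/2) = [13/50, 7/20)
  'e': [1/5 + 3/10*1/2, 1/5 + 3/10*1/1) = [7/20, 1/2)
  emit 'b', narrow to [1/5, 13/50)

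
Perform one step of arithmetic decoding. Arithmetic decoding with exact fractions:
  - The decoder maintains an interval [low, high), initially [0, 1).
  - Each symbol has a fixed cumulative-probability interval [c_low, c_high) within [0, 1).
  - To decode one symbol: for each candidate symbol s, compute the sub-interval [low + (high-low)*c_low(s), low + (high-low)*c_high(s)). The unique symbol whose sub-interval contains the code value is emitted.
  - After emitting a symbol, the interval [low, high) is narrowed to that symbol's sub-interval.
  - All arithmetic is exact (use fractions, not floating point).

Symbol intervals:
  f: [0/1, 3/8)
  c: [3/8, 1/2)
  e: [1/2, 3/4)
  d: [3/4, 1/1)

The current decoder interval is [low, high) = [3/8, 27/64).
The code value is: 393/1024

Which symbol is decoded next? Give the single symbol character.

Answer: f

Derivation:
Interval width = high − low = 27/64 − 3/8 = 3/64
Scaled code = (code − low) / width = (393/1024 − 3/8) / 3/64 = 3/16
  f: [0/1, 3/8) ← scaled code falls here ✓
  c: [3/8, 1/2) 
  e: [1/2, 3/4) 
  d: [3/4, 1/1) 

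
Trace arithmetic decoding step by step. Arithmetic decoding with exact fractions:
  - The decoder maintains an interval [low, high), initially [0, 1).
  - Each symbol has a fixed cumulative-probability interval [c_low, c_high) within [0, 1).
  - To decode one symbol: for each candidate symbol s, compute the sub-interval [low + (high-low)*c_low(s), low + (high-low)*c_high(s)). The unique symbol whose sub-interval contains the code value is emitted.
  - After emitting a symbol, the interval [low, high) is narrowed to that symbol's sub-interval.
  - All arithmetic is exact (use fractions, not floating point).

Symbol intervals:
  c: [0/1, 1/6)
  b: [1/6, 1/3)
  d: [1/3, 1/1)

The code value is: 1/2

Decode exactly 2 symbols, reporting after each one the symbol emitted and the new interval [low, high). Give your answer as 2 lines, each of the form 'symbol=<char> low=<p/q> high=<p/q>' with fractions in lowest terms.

Step 1: interval [0/1, 1/1), width = 1/1 - 0/1 = 1/1
  'c': [0/1 + 1/1*0/1, 0/1 + 1/1*1/6) = [0/1, 1/6)
  'b': [0/1 + 1/1*1/6, 0/1 + 1/1*1/3) = [1/6, 1/3)
  'd': [0/1 + 1/1*1/3, 0/1 + 1/1*1/1) = [1/3, 1/1) <- contains code 1/2
  emit 'd', narrow to [1/3, 1/1)
Step 2: interval [1/3, 1/1), width = 1/1 - 1/3 = 2/3
  'c': [1/3 + 2/3*0/1, 1/3 + 2/3*1/6) = [1/3, 4/9)
  'b': [1/3 + 2/3*1/6, 1/3 + 2/3*1/3) = [4/9, 5/9) <- contains code 1/2
  'd': [1/3 + 2/3*1/3, 1/3 + 2/3*1/1) = [5/9, 1/1)
  emit 'b', narrow to [4/9, 5/9)

Answer: symbol=d low=1/3 high=1/1
symbol=b low=4/9 high=5/9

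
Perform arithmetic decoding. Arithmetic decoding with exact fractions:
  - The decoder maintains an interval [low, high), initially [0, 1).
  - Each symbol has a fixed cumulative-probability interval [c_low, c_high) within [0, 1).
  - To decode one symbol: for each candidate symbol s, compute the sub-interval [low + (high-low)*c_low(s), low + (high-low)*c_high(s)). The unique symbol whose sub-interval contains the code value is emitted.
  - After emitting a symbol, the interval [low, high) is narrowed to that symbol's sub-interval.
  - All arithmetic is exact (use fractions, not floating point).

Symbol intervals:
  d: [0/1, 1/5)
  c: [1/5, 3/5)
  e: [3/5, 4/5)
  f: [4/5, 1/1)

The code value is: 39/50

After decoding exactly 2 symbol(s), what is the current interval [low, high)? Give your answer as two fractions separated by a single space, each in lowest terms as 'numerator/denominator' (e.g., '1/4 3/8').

Step 1: interval [0/1, 1/1), width = 1/1 - 0/1 = 1/1
  'd': [0/1 + 1/1*0/1, 0/1 + 1/1*1/5) = [0/1, 1/5)
  'c': [0/1 + 1/1*1/5, 0/1 + 1/1*3/5) = [1/5, 3/5)
  'e': [0/1 + 1/1*3/5, 0/1 + 1/1*4/5) = [3/5, 4/5) <- contains code 39/50
  'f': [0/1 + 1/1*4/5, 0/1 + 1/1*1/1) = [4/5, 1/1)
  emit 'e', narrow to [3/5, 4/5)
Step 2: interval [3/5, 4/5), width = 4/5 - 3/5 = 1/5
  'd': [3/5 + 1/5*0/1, 3/5 + 1/5*1/5) = [3/5, 16/25)
  'c': [3/5 + 1/5*1/5, 3/5 + 1/5*3/5) = [16/25, 18/25)
  'e': [3/5 + 1/5*3/5, 3/5 + 1/5*4/5) = [18/25, 19/25)
  'f': [3/5 + 1/5*4/5, 3/5 + 1/5*1/1) = [19/25, 4/5) <- contains code 39/50
  emit 'f', narrow to [19/25, 4/5)

Answer: 19/25 4/5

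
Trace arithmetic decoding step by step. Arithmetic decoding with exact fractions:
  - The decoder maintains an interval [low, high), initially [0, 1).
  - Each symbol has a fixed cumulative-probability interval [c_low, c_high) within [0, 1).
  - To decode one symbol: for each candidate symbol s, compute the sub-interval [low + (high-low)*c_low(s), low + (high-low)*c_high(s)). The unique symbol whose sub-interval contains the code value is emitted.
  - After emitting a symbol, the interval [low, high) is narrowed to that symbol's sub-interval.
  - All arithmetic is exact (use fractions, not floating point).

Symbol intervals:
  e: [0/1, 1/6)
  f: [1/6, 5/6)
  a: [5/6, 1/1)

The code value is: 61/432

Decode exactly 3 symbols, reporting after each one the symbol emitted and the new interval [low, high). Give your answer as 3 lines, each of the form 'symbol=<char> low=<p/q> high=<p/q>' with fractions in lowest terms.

Step 1: interval [0/1, 1/1), width = 1/1 - 0/1 = 1/1
  'e': [0/1 + 1/1*0/1, 0/1 + 1/1*1/6) = [0/1, 1/6) <- contains code 61/432
  'f': [0/1 + 1/1*1/6, 0/1 + 1/1*5/6) = [1/6, 5/6)
  'a': [0/1 + 1/1*5/6, 0/1 + 1/1*1/1) = [5/6, 1/1)
  emit 'e', narrow to [0/1, 1/6)
Step 2: interval [0/1, 1/6), width = 1/6 - 0/1 = 1/6
  'e': [0/1 + 1/6*0/1, 0/1 + 1/6*1/6) = [0/1, 1/36)
  'f': [0/1 + 1/6*1/6, 0/1 + 1/6*5/6) = [1/36, 5/36)
  'a': [0/1 + 1/6*5/6, 0/1 + 1/6*1/1) = [5/36, 1/6) <- contains code 61/432
  emit 'a', narrow to [5/36, 1/6)
Step 3: interval [5/36, 1/6), width = 1/6 - 5/36 = 1/36
  'e': [5/36 + 1/36*0/1, 5/36 + 1/36*1/6) = [5/36, 31/216) <- contains code 61/432
  'f': [5/36 + 1/36*1/6, 5/36 + 1/36*5/6) = [31/216, 35/216)
  'a': [5/36 + 1/36*5/6, 5/36 + 1/36*1/1) = [35/216, 1/6)
  emit 'e', narrow to [5/36, 31/216)

Answer: symbol=e low=0/1 high=1/6
symbol=a low=5/36 high=1/6
symbol=e low=5/36 high=31/216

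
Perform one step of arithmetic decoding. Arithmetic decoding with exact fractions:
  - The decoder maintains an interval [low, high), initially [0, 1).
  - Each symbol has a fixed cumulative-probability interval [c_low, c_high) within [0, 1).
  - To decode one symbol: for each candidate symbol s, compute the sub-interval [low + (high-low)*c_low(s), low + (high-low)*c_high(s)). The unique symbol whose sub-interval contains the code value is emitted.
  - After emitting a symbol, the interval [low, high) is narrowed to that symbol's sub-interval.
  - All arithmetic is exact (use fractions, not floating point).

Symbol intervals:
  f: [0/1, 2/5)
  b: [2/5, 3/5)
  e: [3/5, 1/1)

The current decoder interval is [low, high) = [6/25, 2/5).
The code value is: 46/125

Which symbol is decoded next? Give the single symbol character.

Interval width = high − low = 2/5 − 6/25 = 4/25
Scaled code = (code − low) / width = (46/125 − 6/25) / 4/25 = 4/5
  f: [0/1, 2/5) 
  b: [2/5, 3/5) 
  e: [3/5, 1/1) ← scaled code falls here ✓

Answer: e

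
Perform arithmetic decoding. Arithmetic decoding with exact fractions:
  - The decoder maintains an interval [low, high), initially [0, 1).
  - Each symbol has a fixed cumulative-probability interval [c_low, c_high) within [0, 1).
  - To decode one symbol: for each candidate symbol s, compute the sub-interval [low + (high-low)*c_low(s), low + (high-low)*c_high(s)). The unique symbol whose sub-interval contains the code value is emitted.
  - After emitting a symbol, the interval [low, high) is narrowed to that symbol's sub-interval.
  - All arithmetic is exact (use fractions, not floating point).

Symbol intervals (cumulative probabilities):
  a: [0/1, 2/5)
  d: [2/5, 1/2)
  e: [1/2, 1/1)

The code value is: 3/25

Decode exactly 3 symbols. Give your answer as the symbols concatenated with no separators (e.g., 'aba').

Step 1: interval [0/1, 1/1), width = 1/1 - 0/1 = 1/1
  'a': [0/1 + 1/1*0/1, 0/1 + 1/1*2/5) = [0/1, 2/5) <- contains code 3/25
  'd': [0/1 + 1/1*2/5, 0/1 + 1/1*1/2) = [2/5, 1/2)
  'e': [0/1 + 1/1*1/2, 0/1 + 1/1*1/1) = [1/2, 1/1)
  emit 'a', narrow to [0/1, 2/5)
Step 2: interval [0/1, 2/5), width = 2/5 - 0/1 = 2/5
  'a': [0/1 + 2/5*0/1, 0/1 + 2/5*2/5) = [0/1, 4/25) <- contains code 3/25
  'd': [0/1 + 2/5*2/5, 0/1 + 2/5*1/2) = [4/25, 1/5)
  'e': [0/1 + 2/5*1/2, 0/1 + 2/5*1/1) = [1/5, 2/5)
  emit 'a', narrow to [0/1, 4/25)
Step 3: interval [0/1, 4/25), width = 4/25 - 0/1 = 4/25
  'a': [0/1 + 4/25*0/1, 0/1 + 4/25*2/5) = [0/1, 8/125)
  'd': [0/1 + 4/25*2/5, 0/1 + 4/25*1/2) = [8/125, 2/25)
  'e': [0/1 + 4/25*1/2, 0/1 + 4/25*1/1) = [2/25, 4/25) <- contains code 3/25
  emit 'e', narrow to [2/25, 4/25)

Answer: aae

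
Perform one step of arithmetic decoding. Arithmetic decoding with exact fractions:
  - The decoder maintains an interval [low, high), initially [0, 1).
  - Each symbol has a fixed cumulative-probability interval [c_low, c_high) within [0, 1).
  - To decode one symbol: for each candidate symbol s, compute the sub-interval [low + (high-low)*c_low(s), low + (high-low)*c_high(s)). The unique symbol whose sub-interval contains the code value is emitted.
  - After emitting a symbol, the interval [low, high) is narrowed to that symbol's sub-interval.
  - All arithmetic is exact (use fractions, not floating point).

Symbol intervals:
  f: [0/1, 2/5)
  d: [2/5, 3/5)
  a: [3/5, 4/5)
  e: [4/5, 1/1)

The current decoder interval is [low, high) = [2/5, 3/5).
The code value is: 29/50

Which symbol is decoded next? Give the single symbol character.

Interval width = high − low = 3/5 − 2/5 = 1/5
Scaled code = (code − low) / width = (29/50 − 2/5) / 1/5 = 9/10
  f: [0/1, 2/5) 
  d: [2/5, 3/5) 
  a: [3/5, 4/5) 
  e: [4/5, 1/1) ← scaled code falls here ✓

Answer: e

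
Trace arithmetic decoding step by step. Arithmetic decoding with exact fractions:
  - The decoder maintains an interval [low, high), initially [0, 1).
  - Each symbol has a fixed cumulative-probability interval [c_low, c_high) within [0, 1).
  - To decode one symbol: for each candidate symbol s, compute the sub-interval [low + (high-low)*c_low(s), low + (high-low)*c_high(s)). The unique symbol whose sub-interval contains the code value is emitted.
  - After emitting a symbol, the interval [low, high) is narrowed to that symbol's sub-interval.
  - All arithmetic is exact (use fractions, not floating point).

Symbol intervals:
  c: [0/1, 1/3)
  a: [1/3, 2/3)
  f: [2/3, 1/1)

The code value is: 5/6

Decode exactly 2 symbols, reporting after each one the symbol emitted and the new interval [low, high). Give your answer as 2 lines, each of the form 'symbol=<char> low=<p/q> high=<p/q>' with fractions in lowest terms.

Answer: symbol=f low=2/3 high=1/1
symbol=a low=7/9 high=8/9

Derivation:
Step 1: interval [0/1, 1/1), width = 1/1 - 0/1 = 1/1
  'c': [0/1 + 1/1*0/1, 0/1 + 1/1*1/3) = [0/1, 1/3)
  'a': [0/1 + 1/1*1/3, 0/1 + 1/1*2/3) = [1/3, 2/3)
  'f': [0/1 + 1/1*2/3, 0/1 + 1/1*1/1) = [2/3, 1/1) <- contains code 5/6
  emit 'f', narrow to [2/3, 1/1)
Step 2: interval [2/3, 1/1), width = 1/1 - 2/3 = 1/3
  'c': [2/3 + 1/3*0/1, 2/3 + 1/3*1/3) = [2/3, 7/9)
  'a': [2/3 + 1/3*1/3, 2/3 + 1/3*2/3) = [7/9, 8/9) <- contains code 5/6
  'f': [2/3 + 1/3*2/3, 2/3 + 1/3*1/1) = [8/9, 1/1)
  emit 'a', narrow to [7/9, 8/9)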